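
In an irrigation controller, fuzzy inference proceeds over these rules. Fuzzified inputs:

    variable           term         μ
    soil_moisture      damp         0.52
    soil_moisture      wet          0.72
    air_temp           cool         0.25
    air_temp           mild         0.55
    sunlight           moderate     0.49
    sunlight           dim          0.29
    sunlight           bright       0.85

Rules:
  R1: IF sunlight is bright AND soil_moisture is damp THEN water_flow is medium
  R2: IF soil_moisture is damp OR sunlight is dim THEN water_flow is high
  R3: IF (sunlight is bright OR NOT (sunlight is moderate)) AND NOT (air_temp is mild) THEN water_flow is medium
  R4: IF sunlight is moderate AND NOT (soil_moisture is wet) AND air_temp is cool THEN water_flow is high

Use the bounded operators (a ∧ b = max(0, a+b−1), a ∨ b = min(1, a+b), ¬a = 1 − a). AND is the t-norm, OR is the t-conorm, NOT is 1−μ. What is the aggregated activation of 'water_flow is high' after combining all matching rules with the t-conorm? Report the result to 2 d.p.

0.81

R1: bright=0.85, damp=0.52; AND[max(0, a+b−1)] → w = 0.37
R2: damp=0.52, dim=0.29; OR[min(1, a+b)] → w = 0.81
R3: (bright=0.85 OR ¬moderate=1−0.49=0.51) = 1.00; AND[max(0, a+b−1)] with ¬mild=1−0.55=0.45 → w = 0.45
R4: moderate=0.49, ¬wet=1−0.72=0.28, cool=0.25; AND[max(0, a+b−1)] → w = 0.00
Rules with consequent 'high': {R2, R4} → strengths 0.81, 0.00
Aggregate via t-conorm [min(1, a+b)]: 0.81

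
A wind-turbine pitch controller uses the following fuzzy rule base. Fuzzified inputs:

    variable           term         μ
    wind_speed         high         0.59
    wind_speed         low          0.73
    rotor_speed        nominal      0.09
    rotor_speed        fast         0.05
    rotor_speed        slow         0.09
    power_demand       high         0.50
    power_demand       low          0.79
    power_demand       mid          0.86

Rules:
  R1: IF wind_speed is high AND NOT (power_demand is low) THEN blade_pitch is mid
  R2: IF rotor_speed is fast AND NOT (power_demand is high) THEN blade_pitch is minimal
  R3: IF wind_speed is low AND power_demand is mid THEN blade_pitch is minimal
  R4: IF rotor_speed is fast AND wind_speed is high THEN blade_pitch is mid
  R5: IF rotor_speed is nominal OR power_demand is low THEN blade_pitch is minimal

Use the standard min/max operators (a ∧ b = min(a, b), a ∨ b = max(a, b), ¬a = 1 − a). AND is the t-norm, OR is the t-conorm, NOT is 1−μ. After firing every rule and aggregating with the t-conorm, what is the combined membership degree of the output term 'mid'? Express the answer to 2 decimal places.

0.21

R1: high=0.59, ¬low=1−0.79=0.21; AND[min(a, b)] → w = 0.21
R2: fast=0.05, ¬high=1−0.50=0.50; AND[min(a, b)] → w = 0.05
R3: low=0.73, mid=0.86; AND[min(a, b)] → w = 0.73
R4: fast=0.05, high=0.59; AND[min(a, b)] → w = 0.05
R5: nominal=0.09, low=0.79; OR[max(a, b)] → w = 0.79
Rules with consequent 'mid': {R1, R4} → strengths 0.21, 0.05
Aggregate via t-conorm [max(a, b)]: 0.21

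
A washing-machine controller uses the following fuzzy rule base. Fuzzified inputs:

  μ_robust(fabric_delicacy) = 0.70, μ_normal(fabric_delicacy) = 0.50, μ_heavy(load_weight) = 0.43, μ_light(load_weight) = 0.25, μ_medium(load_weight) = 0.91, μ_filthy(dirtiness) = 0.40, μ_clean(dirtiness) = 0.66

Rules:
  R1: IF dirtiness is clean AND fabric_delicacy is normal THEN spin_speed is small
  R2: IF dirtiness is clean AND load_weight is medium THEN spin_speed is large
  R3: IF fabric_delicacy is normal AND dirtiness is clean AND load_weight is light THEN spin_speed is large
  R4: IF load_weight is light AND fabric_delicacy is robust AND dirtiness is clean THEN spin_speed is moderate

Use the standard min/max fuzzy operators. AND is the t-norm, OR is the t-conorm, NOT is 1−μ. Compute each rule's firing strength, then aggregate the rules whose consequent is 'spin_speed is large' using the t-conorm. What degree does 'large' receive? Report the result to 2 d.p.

0.66

R1: clean=0.66, normal=0.50; AND[min(a, b)] → w = 0.50
R2: clean=0.66, medium=0.91; AND[min(a, b)] → w = 0.66
R3: normal=0.50, clean=0.66, light=0.25; AND[min(a, b)] → w = 0.25
R4: light=0.25, robust=0.70, clean=0.66; AND[min(a, b)] → w = 0.25
Rules with consequent 'large': {R2, R3} → strengths 0.66, 0.25
Aggregate via t-conorm [max(a, b)]: 0.66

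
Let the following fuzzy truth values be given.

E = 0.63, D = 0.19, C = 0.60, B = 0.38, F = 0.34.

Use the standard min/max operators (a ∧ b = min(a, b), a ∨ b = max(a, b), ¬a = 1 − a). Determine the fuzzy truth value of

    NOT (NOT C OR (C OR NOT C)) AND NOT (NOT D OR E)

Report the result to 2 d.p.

0.19

NOT C = 1 − 0.60 = 0.40
NOT C = 1 − 0.60 = 0.40
C OR NOT C = max(a, b) on (0.60, 0.40) = 0.60
NOT C OR (C OR NOT C) = max(a, b) on (0.40, 0.60) = 0.60
NOT (NOT C OR (C OR NOT C)) = 1 − 0.60 = 0.40
NOT D = 1 − 0.19 = 0.81
NOT D OR E = max(a, b) on (0.81, 0.63) = 0.81
NOT (NOT D OR E) = 1 − 0.81 = 0.19
NOT (NOT C OR (C OR NOT C)) AND NOT (NOT D OR E) = min(a, b) on (0.40, 0.19) = 0.19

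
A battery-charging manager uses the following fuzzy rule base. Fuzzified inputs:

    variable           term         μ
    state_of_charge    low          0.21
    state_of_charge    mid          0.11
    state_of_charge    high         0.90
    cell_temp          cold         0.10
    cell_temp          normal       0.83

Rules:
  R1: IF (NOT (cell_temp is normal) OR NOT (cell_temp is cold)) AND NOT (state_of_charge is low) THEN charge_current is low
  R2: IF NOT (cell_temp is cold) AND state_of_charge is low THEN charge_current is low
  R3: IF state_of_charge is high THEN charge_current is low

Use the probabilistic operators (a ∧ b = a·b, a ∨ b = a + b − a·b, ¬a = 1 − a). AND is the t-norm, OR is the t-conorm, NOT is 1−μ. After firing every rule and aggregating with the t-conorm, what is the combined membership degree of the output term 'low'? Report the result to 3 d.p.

0.978

R1: (¬normal=1−0.83=0.17 OR ¬cold=1−0.10=0.90) = 0.9170; AND[a·b] with ¬low=1−0.21=0.79 → w = 0.7244
R2: ¬cold=1−0.10=0.90, low=0.21; AND[a·b] → w = 0.1890
R3: high=0.90 → w = 0.9000
Rules with consequent 'low': {R1, R2, R3} → strengths 0.7244, 0.1890, 0.9000
Aggregate via t-conorm [a + b − a·b]: 0.9777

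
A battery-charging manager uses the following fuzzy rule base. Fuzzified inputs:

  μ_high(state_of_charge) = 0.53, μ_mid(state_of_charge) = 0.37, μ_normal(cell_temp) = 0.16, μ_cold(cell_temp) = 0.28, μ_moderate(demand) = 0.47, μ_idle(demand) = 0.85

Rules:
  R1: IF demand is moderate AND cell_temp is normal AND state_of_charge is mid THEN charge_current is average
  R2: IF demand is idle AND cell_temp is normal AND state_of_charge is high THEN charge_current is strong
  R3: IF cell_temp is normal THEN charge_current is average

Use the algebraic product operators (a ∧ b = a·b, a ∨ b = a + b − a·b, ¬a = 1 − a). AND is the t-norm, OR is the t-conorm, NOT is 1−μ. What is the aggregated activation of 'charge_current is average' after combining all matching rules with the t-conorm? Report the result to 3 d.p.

R1: moderate=0.47, normal=0.16, mid=0.37; AND[a·b] → w = 0.0278
R2: idle=0.85, normal=0.16, high=0.53; AND[a·b] → w = 0.0721
R3: normal=0.16 → w = 0.1600
Rules with consequent 'average': {R1, R3} → strengths 0.0278, 0.1600
Aggregate via t-conorm [a + b − a·b]: 0.1834

0.183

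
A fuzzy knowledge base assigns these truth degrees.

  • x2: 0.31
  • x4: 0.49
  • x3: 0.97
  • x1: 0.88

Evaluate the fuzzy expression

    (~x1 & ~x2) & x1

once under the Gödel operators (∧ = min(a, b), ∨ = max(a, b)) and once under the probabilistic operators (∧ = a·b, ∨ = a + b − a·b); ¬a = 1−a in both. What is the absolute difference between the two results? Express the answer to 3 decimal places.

Under Gödel:
  ~x1 = 1 − 0.88 = 0.12
  ~x2 = 1 − 0.31 = 0.69
  ~x1 & ~x2 = min(a, b) on (0.12, 0.69) = 0.12
  (~x1 & ~x2) & x1 = min(a, b) on (0.12, 0.88) = 0.12
  → value = 0.1200
Under probabilistic:
  ~x1 = 1 − 0.8800 = 0.1200
  ~x2 = 1 − 0.3100 = 0.6900
  ~x1 & ~x2 = a·b on (0.1200, 0.6900) = 0.0828
  (~x1 & ~x2) & x1 = a·b on (0.0828, 0.8800) = 0.0729
  → value = 0.0729
|0.1200 − 0.0729| = 0.047

0.047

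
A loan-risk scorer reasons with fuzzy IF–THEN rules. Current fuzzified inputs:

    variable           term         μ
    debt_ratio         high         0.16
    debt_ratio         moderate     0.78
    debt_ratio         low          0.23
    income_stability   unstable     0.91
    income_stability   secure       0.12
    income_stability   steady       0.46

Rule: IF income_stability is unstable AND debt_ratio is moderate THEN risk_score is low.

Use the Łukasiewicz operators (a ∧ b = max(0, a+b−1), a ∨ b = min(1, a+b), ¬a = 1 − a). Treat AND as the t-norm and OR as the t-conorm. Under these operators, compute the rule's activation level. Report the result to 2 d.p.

0.69

firing strength: unstable=0.91, moderate=0.78; AND[max(0, a+b−1)] → w = 0.69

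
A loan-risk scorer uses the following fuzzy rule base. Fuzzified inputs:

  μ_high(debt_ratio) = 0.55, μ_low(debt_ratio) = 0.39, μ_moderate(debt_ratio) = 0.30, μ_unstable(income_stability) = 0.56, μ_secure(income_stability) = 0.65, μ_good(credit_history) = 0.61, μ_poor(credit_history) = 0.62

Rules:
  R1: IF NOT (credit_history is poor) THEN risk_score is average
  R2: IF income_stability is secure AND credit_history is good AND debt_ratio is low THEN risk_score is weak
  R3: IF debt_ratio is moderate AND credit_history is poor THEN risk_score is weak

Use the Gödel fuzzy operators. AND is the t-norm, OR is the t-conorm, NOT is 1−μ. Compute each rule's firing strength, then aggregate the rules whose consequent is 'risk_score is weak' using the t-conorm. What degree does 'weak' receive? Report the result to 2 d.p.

R1: ¬poor=1−0.62=0.38 → w = 0.38
R2: secure=0.65, good=0.61, low=0.39; AND[min(a, b)] → w = 0.39
R3: moderate=0.30, poor=0.62; AND[min(a, b)] → w = 0.30
Rules with consequent 'weak': {R2, R3} → strengths 0.39, 0.30
Aggregate via t-conorm [max(a, b)]: 0.39

0.39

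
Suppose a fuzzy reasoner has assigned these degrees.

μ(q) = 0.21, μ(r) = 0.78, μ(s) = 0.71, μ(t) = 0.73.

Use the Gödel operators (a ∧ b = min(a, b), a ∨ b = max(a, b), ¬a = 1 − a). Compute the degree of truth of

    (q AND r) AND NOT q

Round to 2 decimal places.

q AND r = min(a, b) on (0.21, 0.78) = 0.21
NOT q = 1 − 0.21 = 0.79
(q AND r) AND NOT q = min(a, b) on (0.21, 0.79) = 0.21

0.21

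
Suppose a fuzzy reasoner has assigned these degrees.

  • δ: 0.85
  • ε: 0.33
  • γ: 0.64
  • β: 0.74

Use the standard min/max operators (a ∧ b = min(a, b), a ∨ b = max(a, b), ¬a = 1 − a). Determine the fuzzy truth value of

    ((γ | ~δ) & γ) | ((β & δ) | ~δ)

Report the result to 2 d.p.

~δ = 1 − 0.85 = 0.15
γ | ~δ = max(a, b) on (0.64, 0.15) = 0.64
(γ | ~δ) & γ = min(a, b) on (0.64, 0.64) = 0.64
β & δ = min(a, b) on (0.74, 0.85) = 0.74
~δ = 1 − 0.85 = 0.15
(β & δ) | ~δ = max(a, b) on (0.74, 0.15) = 0.74
((γ | ~δ) & γ) | ((β & δ) | ~δ) = max(a, b) on (0.64, 0.74) = 0.74

0.74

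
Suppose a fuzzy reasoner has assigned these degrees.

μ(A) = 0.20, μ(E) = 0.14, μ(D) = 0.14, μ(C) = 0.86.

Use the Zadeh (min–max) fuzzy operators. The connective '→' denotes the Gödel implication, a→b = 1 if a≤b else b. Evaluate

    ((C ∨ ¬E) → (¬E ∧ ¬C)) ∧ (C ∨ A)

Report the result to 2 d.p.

0.14

¬E = 1 − 0.14 = 0.86
C ∨ ¬E = max(a, b) on (0.86, 0.86) = 0.86
¬E = 1 − 0.14 = 0.86
¬C = 1 − 0.86 = 0.14
¬E ∧ ¬C = min(a, b) on (0.86, 0.14) = 0.14
(C ∨ ¬E) → (¬E ∧ ¬C)  [Gödel: 1 if a≤b else b] with a=0.86, b=0.14 → 0.14
C ∨ A = max(a, b) on (0.86, 0.20) = 0.86
((C ∨ ¬E) → (¬E ∧ ¬C)) ∧ (C ∨ A) = min(a, b) on (0.14, 0.86) = 0.14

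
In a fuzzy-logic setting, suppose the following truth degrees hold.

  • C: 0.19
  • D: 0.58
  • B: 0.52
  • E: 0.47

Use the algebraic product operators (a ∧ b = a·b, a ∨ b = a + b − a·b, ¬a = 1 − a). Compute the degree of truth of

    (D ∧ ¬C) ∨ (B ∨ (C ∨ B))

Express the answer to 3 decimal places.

¬C = 1 − 0.1900 = 0.8100
D ∧ ¬C = a·b on (0.5800, 0.8100) = 0.4698
C ∨ B = a + b − a·b on (0.1900, 0.5200) = 0.6112
B ∨ (C ∨ B) = a + b − a·b on (0.5200, 0.6112) = 0.8134
(D ∧ ¬C) ∨ (B ∨ (C ∨ B)) = a + b − a·b on (0.4698, 0.8134) = 0.9011

0.901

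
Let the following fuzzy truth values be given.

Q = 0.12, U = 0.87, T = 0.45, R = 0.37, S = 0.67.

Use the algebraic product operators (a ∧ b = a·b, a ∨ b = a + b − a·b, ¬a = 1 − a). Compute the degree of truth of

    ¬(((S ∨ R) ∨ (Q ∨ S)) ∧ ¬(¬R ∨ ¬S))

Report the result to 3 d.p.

S ∨ R = a + b − a·b on (0.6700, 0.3700) = 0.7921
Q ∨ S = a + b − a·b on (0.1200, 0.6700) = 0.7096
(S ∨ R) ∨ (Q ∨ S) = a + b − a·b on (0.7921, 0.7096) = 0.9396
¬R = 1 − 0.3700 = 0.6300
¬S = 1 − 0.6700 = 0.3300
¬R ∨ ¬S = a + b − a·b on (0.6300, 0.3300) = 0.7521
¬(¬R ∨ ¬S) = 1 − 0.7521 = 0.2479
((S ∨ R) ∨ (Q ∨ S)) ∧ ¬(¬R ∨ ¬S) = a·b on (0.9396, 0.2479) = 0.2329
¬(((S ∨ R) ∨ (Q ∨ S)) ∧ ¬(¬R ∨ ¬S)) = 1 − 0.2329 = 0.7671

0.767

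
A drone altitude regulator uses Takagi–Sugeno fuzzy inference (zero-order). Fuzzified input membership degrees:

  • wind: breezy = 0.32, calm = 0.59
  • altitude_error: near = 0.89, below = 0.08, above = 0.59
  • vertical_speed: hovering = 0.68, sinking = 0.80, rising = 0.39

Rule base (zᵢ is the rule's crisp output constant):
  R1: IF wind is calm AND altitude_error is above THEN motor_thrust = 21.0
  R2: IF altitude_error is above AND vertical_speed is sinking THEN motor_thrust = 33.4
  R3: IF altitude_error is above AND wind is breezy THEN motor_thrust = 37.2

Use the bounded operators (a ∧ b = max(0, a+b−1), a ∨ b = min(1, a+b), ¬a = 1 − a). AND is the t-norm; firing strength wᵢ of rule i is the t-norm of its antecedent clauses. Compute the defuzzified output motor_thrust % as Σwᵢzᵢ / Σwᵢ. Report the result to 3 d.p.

29.484

R1 (z=21.0): calm=0.59, above=0.59; AND[max(0, a+b−1)] → w = 0.18
R2 (z=33.4): above=0.59, sinking=0.80; AND[max(0, a+b−1)] → w = 0.39
R3 (z=37.2): above=0.59, breezy=0.32; AND[max(0, a+b−1)] → w = 0.00
Weighted average = (0.18·21.0 + 0.39·33.4 + 0.00·37.2) / (0.18 + 0.39 + 0.00)
  = 16.8060 / 0.5700 = 29.484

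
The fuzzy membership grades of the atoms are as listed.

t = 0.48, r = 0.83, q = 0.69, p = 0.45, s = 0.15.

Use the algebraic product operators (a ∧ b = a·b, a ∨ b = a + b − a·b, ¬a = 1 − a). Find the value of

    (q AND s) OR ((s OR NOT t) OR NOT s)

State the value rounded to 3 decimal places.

0.945

q AND s = a·b on (0.6900, 0.1500) = 0.1035
NOT t = 1 − 0.4800 = 0.5200
s OR NOT t = a + b − a·b on (0.1500, 0.5200) = 0.5920
NOT s = 1 − 0.1500 = 0.8500
(s OR NOT t) OR NOT s = a + b − a·b on (0.5920, 0.8500) = 0.9388
(q AND s) OR ((s OR NOT t) OR NOT s) = a + b − a·b on (0.1035, 0.9388) = 0.9451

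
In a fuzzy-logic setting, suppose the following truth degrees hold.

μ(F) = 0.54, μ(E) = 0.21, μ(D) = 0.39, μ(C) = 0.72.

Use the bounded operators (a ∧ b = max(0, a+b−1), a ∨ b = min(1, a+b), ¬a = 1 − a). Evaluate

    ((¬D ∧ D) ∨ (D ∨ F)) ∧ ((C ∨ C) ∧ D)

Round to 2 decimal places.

0.32

¬D = 1 − 0.39 = 0.61
¬D ∧ D = max(0, a+b−1) on (0.61, 0.39) = 0.00
D ∨ F = min(1, a+b) on (0.39, 0.54) = 0.93
(¬D ∧ D) ∨ (D ∨ F) = min(1, a+b) on (0.00, 0.93) = 0.93
C ∨ C = min(1, a+b) on (0.72, 0.72) = 1.00
(C ∨ C) ∧ D = max(0, a+b−1) on (1.00, 0.39) = 0.39
((¬D ∧ D) ∨ (D ∨ F)) ∧ ((C ∨ C) ∧ D) = max(0, a+b−1) on (0.93, 0.39) = 0.32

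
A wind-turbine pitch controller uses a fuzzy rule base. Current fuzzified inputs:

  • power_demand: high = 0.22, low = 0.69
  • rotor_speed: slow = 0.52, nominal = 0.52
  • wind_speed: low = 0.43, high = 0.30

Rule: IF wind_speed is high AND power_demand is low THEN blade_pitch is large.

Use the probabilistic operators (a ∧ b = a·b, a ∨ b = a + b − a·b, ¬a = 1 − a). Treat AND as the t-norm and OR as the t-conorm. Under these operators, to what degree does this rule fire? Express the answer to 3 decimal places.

firing strength: high=0.30, low=0.69; AND[a·b] → w = 0.2070

0.207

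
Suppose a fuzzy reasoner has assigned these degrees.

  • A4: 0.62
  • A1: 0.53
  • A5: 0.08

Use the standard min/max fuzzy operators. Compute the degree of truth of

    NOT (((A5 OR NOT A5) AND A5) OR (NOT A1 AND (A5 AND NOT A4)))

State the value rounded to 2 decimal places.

0.92

NOT A5 = 1 − 0.08 = 0.92
A5 OR NOT A5 = max(a, b) on (0.08, 0.92) = 0.92
(A5 OR NOT A5) AND A5 = min(a, b) on (0.92, 0.08) = 0.08
NOT A1 = 1 − 0.53 = 0.47
NOT A4 = 1 − 0.62 = 0.38
A5 AND NOT A4 = min(a, b) on (0.08, 0.38) = 0.08
NOT A1 AND (A5 AND NOT A4) = min(a, b) on (0.47, 0.08) = 0.08
((A5 OR NOT A5) AND A5) OR (NOT A1 AND (A5 AND NOT A4)) = max(a, b) on (0.08, 0.08) = 0.08
NOT (((A5 OR NOT A5) AND A5) OR (NOT A1 AND (A5 AND NOT A4))) = 1 − 0.08 = 0.92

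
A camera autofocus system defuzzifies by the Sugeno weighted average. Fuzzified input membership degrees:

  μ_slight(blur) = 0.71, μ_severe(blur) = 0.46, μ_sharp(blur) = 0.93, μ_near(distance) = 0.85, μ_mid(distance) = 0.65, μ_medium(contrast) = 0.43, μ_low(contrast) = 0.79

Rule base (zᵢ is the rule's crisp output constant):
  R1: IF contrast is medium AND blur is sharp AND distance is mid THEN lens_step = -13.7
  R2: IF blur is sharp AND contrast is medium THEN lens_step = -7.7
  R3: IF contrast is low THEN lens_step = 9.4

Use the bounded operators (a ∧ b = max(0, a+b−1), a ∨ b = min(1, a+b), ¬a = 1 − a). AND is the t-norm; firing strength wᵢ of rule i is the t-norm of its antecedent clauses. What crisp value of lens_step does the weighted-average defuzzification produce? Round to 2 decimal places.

3.89

R1 (z=-13.7): medium=0.43, sharp=0.93, mid=0.65; AND[max(0, a+b−1)] → w = 0.01
R2 (z=-7.7): sharp=0.93, medium=0.43; AND[max(0, a+b−1)] → w = 0.36
R3 (z=9.4): low=0.79 → w = 0.79
Weighted average = (0.01·-13.7 + 0.36·-7.7 + 0.79·9.4) / (0.01 + 0.36 + 0.79)
  = 4.5170 / 1.1600 = 3.89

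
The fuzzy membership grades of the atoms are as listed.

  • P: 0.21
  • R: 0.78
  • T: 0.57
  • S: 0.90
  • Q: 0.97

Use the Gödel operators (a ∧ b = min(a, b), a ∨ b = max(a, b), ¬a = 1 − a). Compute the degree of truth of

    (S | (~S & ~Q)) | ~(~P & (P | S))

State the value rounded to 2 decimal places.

0.90

~S = 1 − 0.90 = 0.10
~Q = 1 − 0.97 = 0.03
~S & ~Q = min(a, b) on (0.10, 0.03) = 0.03
S | (~S & ~Q) = max(a, b) on (0.90, 0.03) = 0.90
~P = 1 − 0.21 = 0.79
P | S = max(a, b) on (0.21, 0.90) = 0.90
~P & (P | S) = min(a, b) on (0.79, 0.90) = 0.79
~(~P & (P | S)) = 1 − 0.79 = 0.21
(S | (~S & ~Q)) | ~(~P & (P | S)) = max(a, b) on (0.90, 0.21) = 0.90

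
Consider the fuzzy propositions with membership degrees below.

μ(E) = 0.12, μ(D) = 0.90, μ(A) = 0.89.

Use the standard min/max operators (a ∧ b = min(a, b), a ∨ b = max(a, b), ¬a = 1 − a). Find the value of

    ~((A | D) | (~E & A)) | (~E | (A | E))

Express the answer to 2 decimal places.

0.89

A | D = max(a, b) on (0.89, 0.90) = 0.90
~E = 1 − 0.12 = 0.88
~E & A = min(a, b) on (0.88, 0.89) = 0.88
(A | D) | (~E & A) = max(a, b) on (0.90, 0.88) = 0.90
~((A | D) | (~E & A)) = 1 − 0.90 = 0.10
~E = 1 − 0.12 = 0.88
A | E = max(a, b) on (0.89, 0.12) = 0.89
~E | (A | E) = max(a, b) on (0.88, 0.89) = 0.89
~((A | D) | (~E & A)) | (~E | (A | E)) = max(a, b) on (0.10, 0.89) = 0.89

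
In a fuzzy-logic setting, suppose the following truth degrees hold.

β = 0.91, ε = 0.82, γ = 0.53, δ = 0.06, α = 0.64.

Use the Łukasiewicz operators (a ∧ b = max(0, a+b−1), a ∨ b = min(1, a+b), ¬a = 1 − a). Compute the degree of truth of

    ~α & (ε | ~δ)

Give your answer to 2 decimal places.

0.36

~α = 1 − 0.64 = 0.36
~δ = 1 − 0.06 = 0.94
ε | ~δ = min(1, a+b) on (0.82, 0.94) = 1.00
~α & (ε | ~δ) = max(0, a+b−1) on (0.36, 1.00) = 0.36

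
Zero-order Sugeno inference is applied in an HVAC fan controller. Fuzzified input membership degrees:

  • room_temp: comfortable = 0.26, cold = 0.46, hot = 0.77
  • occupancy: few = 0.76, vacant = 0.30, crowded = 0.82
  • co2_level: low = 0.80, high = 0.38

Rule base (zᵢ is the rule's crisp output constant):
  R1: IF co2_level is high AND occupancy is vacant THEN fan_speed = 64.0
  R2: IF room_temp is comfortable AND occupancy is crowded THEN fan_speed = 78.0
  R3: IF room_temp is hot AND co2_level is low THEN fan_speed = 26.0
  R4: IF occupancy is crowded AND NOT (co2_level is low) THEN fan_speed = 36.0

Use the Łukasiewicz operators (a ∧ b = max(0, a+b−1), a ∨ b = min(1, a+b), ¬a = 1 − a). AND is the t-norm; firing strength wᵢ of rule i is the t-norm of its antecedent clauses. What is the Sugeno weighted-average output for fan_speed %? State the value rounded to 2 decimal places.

R1 (z=64.0): high=0.38, vacant=0.30; AND[max(0, a+b−1)] → w = 0.00
R2 (z=78.0): comfortable=0.26, crowded=0.82; AND[max(0, a+b−1)] → w = 0.08
R3 (z=26.0): hot=0.77, low=0.80; AND[max(0, a+b−1)] → w = 0.57
R4 (z=36.0): crowded=0.82, ¬low=1−0.80=0.20; AND[max(0, a+b−1)] → w = 0.02
Weighted average = (0.00·64.0 + 0.08·78.0 + 0.57·26.0 + 0.02·36.0) / (0.00 + 0.08 + 0.57 + 0.02)
  = 21.7800 / 0.6700 = 32.51

32.51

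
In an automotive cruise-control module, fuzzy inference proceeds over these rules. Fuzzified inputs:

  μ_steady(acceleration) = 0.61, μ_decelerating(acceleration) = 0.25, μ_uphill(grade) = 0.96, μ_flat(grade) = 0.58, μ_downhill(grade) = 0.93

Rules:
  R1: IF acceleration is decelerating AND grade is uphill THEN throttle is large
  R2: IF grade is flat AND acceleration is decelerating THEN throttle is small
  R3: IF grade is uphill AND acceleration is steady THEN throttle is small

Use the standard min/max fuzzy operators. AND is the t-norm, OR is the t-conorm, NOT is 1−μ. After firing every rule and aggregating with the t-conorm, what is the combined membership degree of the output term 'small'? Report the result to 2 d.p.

0.61

R1: decelerating=0.25, uphill=0.96; AND[min(a, b)] → w = 0.25
R2: flat=0.58, decelerating=0.25; AND[min(a, b)] → w = 0.25
R3: uphill=0.96, steady=0.61; AND[min(a, b)] → w = 0.61
Rules with consequent 'small': {R2, R3} → strengths 0.25, 0.61
Aggregate via t-conorm [max(a, b)]: 0.61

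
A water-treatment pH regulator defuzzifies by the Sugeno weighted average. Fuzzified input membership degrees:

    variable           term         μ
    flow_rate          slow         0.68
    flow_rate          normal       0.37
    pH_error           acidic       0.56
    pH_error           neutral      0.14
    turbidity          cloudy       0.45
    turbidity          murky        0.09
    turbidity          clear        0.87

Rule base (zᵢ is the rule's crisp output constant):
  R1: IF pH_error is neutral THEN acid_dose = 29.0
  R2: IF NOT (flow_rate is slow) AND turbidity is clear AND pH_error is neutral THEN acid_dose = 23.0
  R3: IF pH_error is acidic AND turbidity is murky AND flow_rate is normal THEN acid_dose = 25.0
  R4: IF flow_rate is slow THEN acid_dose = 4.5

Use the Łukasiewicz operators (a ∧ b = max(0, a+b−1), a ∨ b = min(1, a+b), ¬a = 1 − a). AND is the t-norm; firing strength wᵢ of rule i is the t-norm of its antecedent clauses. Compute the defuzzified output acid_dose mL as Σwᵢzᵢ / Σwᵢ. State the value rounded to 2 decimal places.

8.68

R1 (z=29.0): neutral=0.14 → w = 0.14
R2 (z=23.0): ¬slow=1−0.68=0.32, clear=0.87, neutral=0.14; AND[max(0, a+b−1)] → w = 0.00
R3 (z=25.0): acidic=0.56, murky=0.09, normal=0.37; AND[max(0, a+b−1)] → w = 0.00
R4 (z=4.5): slow=0.68 → w = 0.68
Weighted average = (0.14·29.0 + 0.00·23.0 + 0.00·25.0 + 0.68·4.5) / (0.14 + 0.00 + 0.00 + 0.68)
  = 7.1200 / 0.8200 = 8.68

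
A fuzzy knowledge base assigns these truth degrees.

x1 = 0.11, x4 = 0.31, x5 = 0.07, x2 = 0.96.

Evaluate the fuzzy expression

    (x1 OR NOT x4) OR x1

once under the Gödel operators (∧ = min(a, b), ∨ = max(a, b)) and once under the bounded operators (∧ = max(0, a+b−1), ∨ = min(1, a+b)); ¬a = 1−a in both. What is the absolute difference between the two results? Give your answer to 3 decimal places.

0.220

Under Gödel:
  NOT x4 = 1 − 0.31 = 0.69
  x1 OR NOT x4 = max(a, b) on (0.11, 0.69) = 0.69
  (x1 OR NOT x4) OR x1 = max(a, b) on (0.69, 0.11) = 0.69
  → value = 0.6900
Under bounded:
  NOT x4 = 1 − 0.31 = 0.69
  x1 OR NOT x4 = min(1, a+b) on (0.11, 0.69) = 0.80
  (x1 OR NOT x4) OR x1 = min(1, a+b) on (0.80, 0.11) = 0.91
  → value = 0.9100
|0.6900 − 0.9100| = 0.220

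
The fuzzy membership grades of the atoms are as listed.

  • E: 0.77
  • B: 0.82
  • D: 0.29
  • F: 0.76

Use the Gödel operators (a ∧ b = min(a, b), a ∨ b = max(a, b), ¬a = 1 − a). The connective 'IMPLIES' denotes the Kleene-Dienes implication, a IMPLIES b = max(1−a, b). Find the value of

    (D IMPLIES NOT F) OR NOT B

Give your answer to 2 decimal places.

0.71

NOT F = 1 − 0.76 = 0.24
D IMPLIES NOT F  [Kleene-Dienes: max(1−a, b)] with a=0.29, b=0.24 → 0.71
NOT B = 1 − 0.82 = 0.18
(D IMPLIES NOT F) OR NOT B = max(a, b) on (0.71, 0.18) = 0.71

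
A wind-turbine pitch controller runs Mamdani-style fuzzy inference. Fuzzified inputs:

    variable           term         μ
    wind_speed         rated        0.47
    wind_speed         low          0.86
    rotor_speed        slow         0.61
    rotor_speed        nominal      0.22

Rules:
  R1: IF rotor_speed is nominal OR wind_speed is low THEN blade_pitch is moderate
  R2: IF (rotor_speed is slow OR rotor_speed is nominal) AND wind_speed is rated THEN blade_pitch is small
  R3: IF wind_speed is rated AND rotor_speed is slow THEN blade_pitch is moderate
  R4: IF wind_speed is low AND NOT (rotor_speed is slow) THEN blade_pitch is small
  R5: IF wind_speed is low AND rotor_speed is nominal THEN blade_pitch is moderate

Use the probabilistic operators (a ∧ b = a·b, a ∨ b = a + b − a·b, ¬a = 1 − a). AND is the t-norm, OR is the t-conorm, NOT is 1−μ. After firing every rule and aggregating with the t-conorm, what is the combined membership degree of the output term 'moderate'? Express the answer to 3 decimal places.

0.937

R1: nominal=0.22, low=0.86; OR[a + b − a·b] → w = 0.8908
R2: (slow=0.61 OR nominal=0.22) = 0.6958; AND[a·b] with rated=0.47 → w = 0.3270
R3: rated=0.47, slow=0.61; AND[a·b] → w = 0.2867
R4: low=0.86, ¬slow=1−0.61=0.39; AND[a·b] → w = 0.3354
R5: low=0.86, nominal=0.22; AND[a·b] → w = 0.1892
Rules with consequent 'moderate': {R1, R3, R5} → strengths 0.8908, 0.2867, 0.1892
Aggregate via t-conorm [a + b − a·b]: 0.9368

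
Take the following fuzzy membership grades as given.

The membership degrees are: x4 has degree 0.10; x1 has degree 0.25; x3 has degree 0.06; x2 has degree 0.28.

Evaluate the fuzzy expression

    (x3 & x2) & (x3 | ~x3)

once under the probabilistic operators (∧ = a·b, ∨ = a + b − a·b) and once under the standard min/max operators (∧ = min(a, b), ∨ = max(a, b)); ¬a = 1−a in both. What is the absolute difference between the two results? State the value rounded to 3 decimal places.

0.044

Under probabilistic:
  x3 & x2 = a·b on (0.0600, 0.2800) = 0.0168
  ~x3 = 1 − 0.0600 = 0.9400
  x3 | ~x3 = a + b − a·b on (0.0600, 0.9400) = 0.9436
  (x3 & x2) & (x3 | ~x3) = a·b on (0.0168, 0.9436) = 0.0159
  → value = 0.0159
Under standard min/max:
  x3 & x2 = min(a, b) on (0.06, 0.28) = 0.06
  ~x3 = 1 − 0.06 = 0.94
  x3 | ~x3 = max(a, b) on (0.06, 0.94) = 0.94
  (x3 & x2) & (x3 | ~x3) = min(a, b) on (0.06, 0.94) = 0.06
  → value = 0.0600
|0.0159 − 0.0600| = 0.044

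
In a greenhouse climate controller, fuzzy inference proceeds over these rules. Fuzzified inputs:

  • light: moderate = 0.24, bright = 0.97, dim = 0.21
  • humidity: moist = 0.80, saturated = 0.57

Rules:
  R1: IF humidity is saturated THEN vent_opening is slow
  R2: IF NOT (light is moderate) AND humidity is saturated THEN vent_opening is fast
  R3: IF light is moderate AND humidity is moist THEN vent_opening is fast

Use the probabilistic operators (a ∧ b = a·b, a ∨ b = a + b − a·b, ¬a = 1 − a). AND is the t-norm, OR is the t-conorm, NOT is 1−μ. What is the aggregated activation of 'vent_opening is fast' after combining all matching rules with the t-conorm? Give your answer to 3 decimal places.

0.542

R1: saturated=0.57 → w = 0.5700
R2: ¬moderate=1−0.24=0.76, saturated=0.57; AND[a·b] → w = 0.4332
R3: moderate=0.24, moist=0.80; AND[a·b] → w = 0.1920
Rules with consequent 'fast': {R2, R3} → strengths 0.4332, 0.1920
Aggregate via t-conorm [a + b − a·b]: 0.5420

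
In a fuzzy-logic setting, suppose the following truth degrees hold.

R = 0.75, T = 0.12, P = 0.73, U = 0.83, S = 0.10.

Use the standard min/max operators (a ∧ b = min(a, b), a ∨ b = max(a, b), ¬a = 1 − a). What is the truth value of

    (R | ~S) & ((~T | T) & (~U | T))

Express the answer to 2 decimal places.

0.17

~S = 1 − 0.10 = 0.90
R | ~S = max(a, b) on (0.75, 0.90) = 0.90
~T = 1 − 0.12 = 0.88
~T | T = max(a, b) on (0.88, 0.12) = 0.88
~U = 1 − 0.83 = 0.17
~U | T = max(a, b) on (0.17, 0.12) = 0.17
(~T | T) & (~U | T) = min(a, b) on (0.88, 0.17) = 0.17
(R | ~S) & ((~T | T) & (~U | T)) = min(a, b) on (0.90, 0.17) = 0.17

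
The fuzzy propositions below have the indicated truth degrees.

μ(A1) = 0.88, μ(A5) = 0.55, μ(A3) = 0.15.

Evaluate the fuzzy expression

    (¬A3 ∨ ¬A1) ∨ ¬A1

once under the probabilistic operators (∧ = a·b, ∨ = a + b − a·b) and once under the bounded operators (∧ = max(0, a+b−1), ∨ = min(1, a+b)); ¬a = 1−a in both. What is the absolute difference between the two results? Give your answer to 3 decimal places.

0.116

Under probabilistic:
  ¬A3 = 1 − 0.1500 = 0.8500
  ¬A1 = 1 − 0.8800 = 0.1200
  ¬A3 ∨ ¬A1 = a + b − a·b on (0.8500, 0.1200) = 0.8680
  ¬A1 = 1 − 0.8800 = 0.1200
  (¬A3 ∨ ¬A1) ∨ ¬A1 = a + b − a·b on (0.8680, 0.1200) = 0.8838
  → value = 0.8838
Under bounded:
  ¬A3 = 1 − 0.15 = 0.85
  ¬A1 = 1 − 0.88 = 0.12
  ¬A3 ∨ ¬A1 = min(1, a+b) on (0.85, 0.12) = 0.97
  ¬A1 = 1 − 0.88 = 0.12
  (¬A3 ∨ ¬A1) ∨ ¬A1 = min(1, a+b) on (0.97, 0.12) = 1.00
  → value = 1.0000
|0.8838 − 1.0000| = 0.116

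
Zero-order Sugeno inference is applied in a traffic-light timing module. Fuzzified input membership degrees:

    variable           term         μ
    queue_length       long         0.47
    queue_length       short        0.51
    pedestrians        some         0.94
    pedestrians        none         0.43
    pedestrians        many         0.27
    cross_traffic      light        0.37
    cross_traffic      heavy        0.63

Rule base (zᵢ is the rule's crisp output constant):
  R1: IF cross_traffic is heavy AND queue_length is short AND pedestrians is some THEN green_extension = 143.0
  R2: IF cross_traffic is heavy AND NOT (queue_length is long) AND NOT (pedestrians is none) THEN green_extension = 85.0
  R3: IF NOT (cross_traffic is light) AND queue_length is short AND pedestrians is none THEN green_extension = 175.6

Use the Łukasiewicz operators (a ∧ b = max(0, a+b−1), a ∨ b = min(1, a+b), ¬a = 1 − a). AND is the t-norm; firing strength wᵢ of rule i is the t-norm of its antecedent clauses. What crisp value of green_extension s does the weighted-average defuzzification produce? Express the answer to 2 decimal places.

143.00

R1 (z=143.0): heavy=0.63, short=0.51, some=0.94; AND[max(0, a+b−1)] → w = 0.08
R2 (z=85.0): heavy=0.63, ¬long=1−0.47=0.53, ¬none=1−0.43=0.57; AND[max(0, a+b−1)] → w = 0.00
R3 (z=175.6): ¬light=1−0.37=0.63, short=0.51, none=0.43; AND[max(0, a+b−1)] → w = 0.00
Weighted average = (0.08·143.0 + 0.00·85.0 + 0.00·175.6) / (0.08 + 0.00 + 0.00)
  = 11.4400 / 0.0800 = 143.00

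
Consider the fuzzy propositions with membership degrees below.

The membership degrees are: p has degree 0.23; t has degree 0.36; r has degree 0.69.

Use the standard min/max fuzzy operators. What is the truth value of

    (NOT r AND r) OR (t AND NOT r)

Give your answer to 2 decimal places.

0.31

NOT r = 1 − 0.69 = 0.31
NOT r AND r = min(a, b) on (0.31, 0.69) = 0.31
NOT r = 1 − 0.69 = 0.31
t AND NOT r = min(a, b) on (0.36, 0.31) = 0.31
(NOT r AND r) OR (t AND NOT r) = max(a, b) on (0.31, 0.31) = 0.31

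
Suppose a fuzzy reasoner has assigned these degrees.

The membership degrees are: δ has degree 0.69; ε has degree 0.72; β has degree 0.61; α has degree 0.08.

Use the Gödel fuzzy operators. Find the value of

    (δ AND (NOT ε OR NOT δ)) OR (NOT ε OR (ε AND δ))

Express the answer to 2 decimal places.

0.69

NOT ε = 1 − 0.72 = 0.28
NOT δ = 1 − 0.69 = 0.31
NOT ε OR NOT δ = max(a, b) on (0.28, 0.31) = 0.31
δ AND (NOT ε OR NOT δ) = min(a, b) on (0.69, 0.31) = 0.31
NOT ε = 1 − 0.72 = 0.28
ε AND δ = min(a, b) on (0.72, 0.69) = 0.69
NOT ε OR (ε AND δ) = max(a, b) on (0.28, 0.69) = 0.69
(δ AND (NOT ε OR NOT δ)) OR (NOT ε OR (ε AND δ)) = max(a, b) on (0.31, 0.69) = 0.69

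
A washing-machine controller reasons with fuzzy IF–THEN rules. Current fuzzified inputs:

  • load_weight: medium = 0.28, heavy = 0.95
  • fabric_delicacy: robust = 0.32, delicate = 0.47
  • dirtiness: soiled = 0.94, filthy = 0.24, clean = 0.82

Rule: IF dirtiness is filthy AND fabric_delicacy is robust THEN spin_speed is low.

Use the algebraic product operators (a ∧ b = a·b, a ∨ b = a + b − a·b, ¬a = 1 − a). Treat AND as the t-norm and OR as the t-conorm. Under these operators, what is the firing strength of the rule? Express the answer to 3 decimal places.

0.077

firing strength: filthy=0.24, robust=0.32; AND[a·b] → w = 0.0768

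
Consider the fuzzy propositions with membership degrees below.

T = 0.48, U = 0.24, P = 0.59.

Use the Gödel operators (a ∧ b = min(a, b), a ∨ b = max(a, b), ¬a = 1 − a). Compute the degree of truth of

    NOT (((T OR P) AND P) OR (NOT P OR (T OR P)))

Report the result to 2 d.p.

T OR P = max(a, b) on (0.48, 0.59) = 0.59
(T OR P) AND P = min(a, b) on (0.59, 0.59) = 0.59
NOT P = 1 − 0.59 = 0.41
T OR P = max(a, b) on (0.48, 0.59) = 0.59
NOT P OR (T OR P) = max(a, b) on (0.41, 0.59) = 0.59
((T OR P) AND P) OR (NOT P OR (T OR P)) = max(a, b) on (0.59, 0.59) = 0.59
NOT (((T OR P) AND P) OR (NOT P OR (T OR P))) = 1 − 0.59 = 0.41

0.41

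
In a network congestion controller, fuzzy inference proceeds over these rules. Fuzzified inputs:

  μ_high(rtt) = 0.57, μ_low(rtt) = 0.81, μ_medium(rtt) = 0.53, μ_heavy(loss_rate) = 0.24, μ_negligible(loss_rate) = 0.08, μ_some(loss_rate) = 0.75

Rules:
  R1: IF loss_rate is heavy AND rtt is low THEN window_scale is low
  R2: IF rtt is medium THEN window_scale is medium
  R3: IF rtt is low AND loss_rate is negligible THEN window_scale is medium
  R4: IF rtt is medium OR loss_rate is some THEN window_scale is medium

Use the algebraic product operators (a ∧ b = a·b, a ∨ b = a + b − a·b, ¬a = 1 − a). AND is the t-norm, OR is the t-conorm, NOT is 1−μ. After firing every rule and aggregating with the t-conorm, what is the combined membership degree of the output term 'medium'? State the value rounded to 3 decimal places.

R1: heavy=0.24, low=0.81; AND[a·b] → w = 0.1944
R2: medium=0.53 → w = 0.5300
R3: low=0.81, negligible=0.08; AND[a·b] → w = 0.0648
R4: medium=0.53, some=0.75; OR[a + b − a·b] → w = 0.8825
Rules with consequent 'medium': {R2, R3, R4} → strengths 0.5300, 0.0648, 0.8825
Aggregate via t-conorm [a + b − a·b]: 0.9484

0.948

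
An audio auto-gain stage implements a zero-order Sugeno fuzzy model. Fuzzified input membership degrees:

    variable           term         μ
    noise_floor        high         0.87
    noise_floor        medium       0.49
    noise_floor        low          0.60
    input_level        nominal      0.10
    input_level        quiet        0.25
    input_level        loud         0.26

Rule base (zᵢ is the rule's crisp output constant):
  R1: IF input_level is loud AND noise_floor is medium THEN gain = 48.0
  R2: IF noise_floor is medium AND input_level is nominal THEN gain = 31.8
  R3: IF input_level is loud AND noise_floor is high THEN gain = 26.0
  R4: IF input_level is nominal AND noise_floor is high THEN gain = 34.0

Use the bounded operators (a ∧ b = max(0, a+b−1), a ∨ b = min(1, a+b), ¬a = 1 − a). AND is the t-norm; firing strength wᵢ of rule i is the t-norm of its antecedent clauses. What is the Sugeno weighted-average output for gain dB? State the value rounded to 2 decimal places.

26.00

R1 (z=48.0): loud=0.26, medium=0.49; AND[max(0, a+b−1)] → w = 0.00
R2 (z=31.8): medium=0.49, nominal=0.10; AND[max(0, a+b−1)] → w = 0.00
R3 (z=26.0): loud=0.26, high=0.87; AND[max(0, a+b−1)] → w = 0.13
R4 (z=34.0): nominal=0.10, high=0.87; AND[max(0, a+b−1)] → w = 0.00
Weighted average = (0.00·48.0 + 0.00·31.8 + 0.13·26.0 + 0.00·34.0) / (0.00 + 0.00 + 0.13 + 0.00)
  = 3.3800 / 0.1300 = 26.00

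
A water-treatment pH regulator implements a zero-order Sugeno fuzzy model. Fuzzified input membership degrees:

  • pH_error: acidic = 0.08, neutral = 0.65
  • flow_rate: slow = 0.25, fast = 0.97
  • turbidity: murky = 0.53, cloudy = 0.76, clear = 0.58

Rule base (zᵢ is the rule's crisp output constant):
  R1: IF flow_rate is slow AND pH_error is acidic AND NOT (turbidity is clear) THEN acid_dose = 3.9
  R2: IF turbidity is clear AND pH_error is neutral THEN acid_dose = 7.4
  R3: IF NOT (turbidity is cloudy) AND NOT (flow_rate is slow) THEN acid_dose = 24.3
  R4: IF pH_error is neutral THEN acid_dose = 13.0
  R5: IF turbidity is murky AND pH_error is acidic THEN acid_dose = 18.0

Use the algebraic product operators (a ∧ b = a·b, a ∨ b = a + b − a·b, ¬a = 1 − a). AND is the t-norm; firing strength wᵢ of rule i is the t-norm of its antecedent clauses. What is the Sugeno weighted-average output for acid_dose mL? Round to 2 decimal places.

R1 (z=3.9): slow=0.25, acidic=0.08, ¬clear=1−0.58=0.42; AND[a·b] → w = 0.0084
R2 (z=7.4): clear=0.58, neutral=0.65; AND[a·b] → w = 0.3770
R3 (z=24.3): ¬cloudy=1−0.76=0.24, ¬slow=1−0.25=0.75; AND[a·b] → w = 0.1800
R4 (z=13.0): neutral=0.65 → w = 0.6500
R5 (z=18.0): murky=0.53, acidic=0.08; AND[a·b] → w = 0.0424
Weighted average = (0.0084·3.9 + 0.3770·7.4 + 0.1800·24.3 + 0.6500·13.0 + 0.0424·18.0) / (0.0084 + 0.3770 + 0.1800 + 0.6500 + 0.0424)
  = 16.4098 / 1.2578 = 13.05

13.05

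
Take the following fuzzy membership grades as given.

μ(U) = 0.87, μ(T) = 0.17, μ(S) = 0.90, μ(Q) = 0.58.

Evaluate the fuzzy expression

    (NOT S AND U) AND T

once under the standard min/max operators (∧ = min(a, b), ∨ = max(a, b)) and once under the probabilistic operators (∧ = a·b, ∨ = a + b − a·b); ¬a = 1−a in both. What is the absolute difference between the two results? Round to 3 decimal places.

Under standard min/max:
  NOT S = 1 − 0.90 = 0.10
  NOT S AND U = min(a, b) on (0.10, 0.87) = 0.10
  (NOT S AND U) AND T = min(a, b) on (0.10, 0.17) = 0.10
  → value = 0.1000
Under probabilistic:
  NOT S = 1 − 0.9000 = 0.1000
  NOT S AND U = a·b on (0.1000, 0.8700) = 0.0870
  (NOT S AND U) AND T = a·b on (0.0870, 0.1700) = 0.0148
  → value = 0.0148
|0.1000 − 0.0148| = 0.085

0.085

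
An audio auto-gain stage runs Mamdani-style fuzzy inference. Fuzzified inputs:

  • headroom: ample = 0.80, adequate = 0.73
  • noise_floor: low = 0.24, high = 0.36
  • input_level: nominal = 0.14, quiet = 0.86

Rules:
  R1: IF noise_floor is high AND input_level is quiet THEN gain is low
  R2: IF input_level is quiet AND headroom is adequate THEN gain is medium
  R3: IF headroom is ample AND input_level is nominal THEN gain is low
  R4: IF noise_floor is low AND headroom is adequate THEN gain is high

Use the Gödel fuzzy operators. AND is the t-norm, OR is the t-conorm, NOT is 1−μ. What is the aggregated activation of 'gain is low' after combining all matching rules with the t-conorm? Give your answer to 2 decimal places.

R1: high=0.36, quiet=0.86; AND[min(a, b)] → w = 0.36
R2: quiet=0.86, adequate=0.73; AND[min(a, b)] → w = 0.73
R3: ample=0.80, nominal=0.14; AND[min(a, b)] → w = 0.14
R4: low=0.24, adequate=0.73; AND[min(a, b)] → w = 0.24
Rules with consequent 'low': {R1, R3} → strengths 0.36, 0.14
Aggregate via t-conorm [max(a, b)]: 0.36

0.36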